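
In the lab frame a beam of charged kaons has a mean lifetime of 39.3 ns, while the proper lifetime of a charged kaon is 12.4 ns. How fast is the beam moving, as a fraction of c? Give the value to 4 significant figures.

γ = Δt/τ₀ = 39.3/12.4 = 3.16935
β = √(1 − 1/γ²) = √(1 − 1/3.16935²) = 0.9489

β ≈ 0.9489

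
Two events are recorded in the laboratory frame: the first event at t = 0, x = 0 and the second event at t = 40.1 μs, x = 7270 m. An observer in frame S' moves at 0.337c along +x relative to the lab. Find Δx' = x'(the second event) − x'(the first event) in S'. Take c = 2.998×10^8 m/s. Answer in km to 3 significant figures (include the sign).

γ = 1/√(1 − 0.337²) = 1.0621
Δx' = γ(Δx − vΔt) = 1.0621 × (7270 m − 0.337×(2.998×10^8 m/s)×40.1×10^-6 s)
= 1.0621 × (3218.6 m) = 3.42 km

Δx' ≈ 3.42 km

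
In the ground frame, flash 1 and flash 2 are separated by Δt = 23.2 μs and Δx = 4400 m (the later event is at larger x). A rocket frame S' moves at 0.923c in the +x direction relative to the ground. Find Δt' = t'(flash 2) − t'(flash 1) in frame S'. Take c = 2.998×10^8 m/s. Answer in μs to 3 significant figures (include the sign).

Δt' ≈ 25.1 μs

γ = 1/√(1 − 0.923²) = 2.5988
Δt' = γ(Δt − vΔx/c²) = 2.5988 × (23.2 μs − 0.923×4400 m / (2.998×10^8 m/s))
= 2.5988 × (9.6536 μs) = 25.1 μs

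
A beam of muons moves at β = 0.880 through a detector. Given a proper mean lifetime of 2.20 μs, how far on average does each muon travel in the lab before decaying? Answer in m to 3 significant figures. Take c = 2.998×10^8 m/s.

d ≈ 1220 m

γ = 1/√(1 − 0.880²) = 2.1054
Dilated lifetime: Δt = γτ₀ = 2.1054 × 2.20 μs = 4.6318 μs
d = vΔt = 0.880c × 4.6318 μs = 2.6382×10^8 m/s × 4.6318×10^-6 s = 1220 m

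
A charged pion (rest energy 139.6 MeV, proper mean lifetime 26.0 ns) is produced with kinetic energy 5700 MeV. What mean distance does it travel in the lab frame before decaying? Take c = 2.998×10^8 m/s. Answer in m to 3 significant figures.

γ = 1 + K/(m₀c²) = 1 + 5700/139.6 = 41.831
β = √(1 − 1/γ²) = 0.99971
Dilated lifetime: γτ₀ = 41.831 × 26.0 ns = 1087.6 ns
d = βc·γτ₀ = 0.99971 × (2.998×10^8 m/s) × 1.0876×10^-6 s = 326 m

d ≈ 326 m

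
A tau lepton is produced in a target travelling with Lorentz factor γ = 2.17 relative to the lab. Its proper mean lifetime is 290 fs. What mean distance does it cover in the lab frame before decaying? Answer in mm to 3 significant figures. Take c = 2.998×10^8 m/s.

β = √(1 − 1/γ²) = √(1 − 1/2.17²) = 0.88749
Dilated lifetime: Δt = γτ₀ = 2.17 × 290 fs = 629.30 fs
d = vΔt = 0.88749c × 629.30 fs = 2.6607×10^8 m/s × 6.2930×10^-13 s = 0.167 mm

d ≈ 0.167 mm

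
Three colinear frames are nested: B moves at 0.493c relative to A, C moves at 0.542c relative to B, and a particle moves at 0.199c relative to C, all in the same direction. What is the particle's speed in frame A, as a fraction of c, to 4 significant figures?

u ≈ 0.8737c

Compose boost 2: (0.542 + 0.493)/(1 + 0.542×0.493) = 1.035/1.26721 = 0.816757
Compose boost 3: (0.199 + 0.816757)/(1 + 0.199×0.816757) = 1.01576/1.16253 = 0.8737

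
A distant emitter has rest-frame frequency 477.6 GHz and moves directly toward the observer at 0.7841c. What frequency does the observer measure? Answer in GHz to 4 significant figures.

Relativistic Doppler: f_obs = f_src √((1+β)/(1−β))
= 477.6 × √(1.78410/0.215900) = 477.6 × 2.87464 = 1373 GHz

f_obs ≈ 1373 GHz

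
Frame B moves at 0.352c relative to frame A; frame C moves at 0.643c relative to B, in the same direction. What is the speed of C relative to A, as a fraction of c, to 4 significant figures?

u ≈ 0.8114c

Compose boost 2: (0.643 + 0.352)/(1 + 0.643×0.352) = 0.9950/1.22634 = 0.8114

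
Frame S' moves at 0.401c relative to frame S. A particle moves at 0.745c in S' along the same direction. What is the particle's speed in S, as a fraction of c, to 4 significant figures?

Relativistic velocity addition: u = (u' + v)/(1 + u'v/c²)
= (0.745 + 0.401)/(1 + 0.745×0.401) = 1.146/1.29875 = 0.8824

u ≈ 0.8824c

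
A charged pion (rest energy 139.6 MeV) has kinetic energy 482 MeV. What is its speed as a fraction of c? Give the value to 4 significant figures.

γ = 1 + K/(m₀c²) = 1 + 482/139.6 = 4.45272
β = √(1 − 1/γ²) = 0.9745

β ≈ 0.9745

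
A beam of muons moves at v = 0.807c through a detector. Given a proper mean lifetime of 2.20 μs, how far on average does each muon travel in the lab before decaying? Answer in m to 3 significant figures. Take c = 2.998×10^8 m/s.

d ≈ 901 m

γ = 1/√(1 − 0.807²) = 1.6933
Dilated lifetime: Δt = γτ₀ = 1.6933 × 2.20 μs = 3.7253 μs
d = vΔt = 0.807c × 3.7253 μs = 2.4194×10^8 m/s × 3.7253×10^-6 s = 901 m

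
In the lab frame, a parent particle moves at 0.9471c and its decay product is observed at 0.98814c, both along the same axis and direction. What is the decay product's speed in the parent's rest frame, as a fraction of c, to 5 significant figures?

Inverse velocity addition: u' = (u − v)/(1 − uv/c²)
= (0.98814 − 0.9471)/(1 − 0.98814×0.9471) = 0.041040/0.06413261 = 0.63992

u' ≈ 0.63992c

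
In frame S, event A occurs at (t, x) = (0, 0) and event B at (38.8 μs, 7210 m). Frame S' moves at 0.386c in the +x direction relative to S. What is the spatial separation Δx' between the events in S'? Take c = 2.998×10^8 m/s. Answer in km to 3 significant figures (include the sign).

Δx' ≈ 2.95 km

γ = 1/√(1 − 0.386²) = 1.0840
Δx' = γ(Δx − vΔt) = 1.0840 × (7210 m − 0.386×(2.998×10^8 m/s)×38.8×10^-6 s)
= 1.0840 × (2720.0 m) = 2.95 km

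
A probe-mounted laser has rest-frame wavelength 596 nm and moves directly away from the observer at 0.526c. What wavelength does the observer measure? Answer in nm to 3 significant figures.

λ_obs ≈ 1070 nm

Relativistic Doppler: λ_obs = λ_src √((1+β)/(1−β))
= 596 × √(1.5260/0.47400) = 596 × 1.7943 = 1070 nm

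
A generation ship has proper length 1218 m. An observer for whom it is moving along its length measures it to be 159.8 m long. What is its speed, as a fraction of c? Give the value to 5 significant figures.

β ≈ 0.99136

γ = L₀/L = 1218/159.8 = 7.622028
β = √(1 − 1/γ²) = 0.99136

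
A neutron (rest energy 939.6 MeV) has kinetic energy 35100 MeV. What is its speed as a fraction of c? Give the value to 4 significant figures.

γ = 1 + K/(m₀c²) = 1 + 35100/939.6 = 38.3563
β = √(1 − 1/γ²) = 0.9997

β ≈ 0.9997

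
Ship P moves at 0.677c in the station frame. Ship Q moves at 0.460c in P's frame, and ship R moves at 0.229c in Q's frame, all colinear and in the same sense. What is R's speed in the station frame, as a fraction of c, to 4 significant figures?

Compose boost 2: (0.460 + 0.677)/(1 + 0.460×0.677) = 1.137/1.31142 = 0.866999
Compose boost 3: (0.229 + 0.866999)/(1 + 0.229×0.866999) = 1.09600/1.19854 = 0.9144

u ≈ 0.9144c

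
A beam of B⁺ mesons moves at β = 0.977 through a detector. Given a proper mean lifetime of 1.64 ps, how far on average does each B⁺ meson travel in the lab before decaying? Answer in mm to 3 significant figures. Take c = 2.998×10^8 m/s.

d ≈ 2.25 mm

γ = 1/√(1 − 0.977²) = 4.6896
Dilated lifetime: Δt = γτ₀ = 4.6896 × 1.64 ps = 7.6909 ps
d = vΔt = 0.977c × 7.6909 ps = 2.9290×10^8 m/s × 7.6909×10^-12 s = 2.25 mm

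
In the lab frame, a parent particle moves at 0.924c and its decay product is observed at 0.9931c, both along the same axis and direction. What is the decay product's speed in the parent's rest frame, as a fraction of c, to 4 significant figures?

Inverse velocity addition: u' = (u − v)/(1 − uv/c²)
= (0.9931 − 0.924)/(1 − 0.9931×0.924) = 0.06910/0.0823756 = 0.8388

u' ≈ 0.8388c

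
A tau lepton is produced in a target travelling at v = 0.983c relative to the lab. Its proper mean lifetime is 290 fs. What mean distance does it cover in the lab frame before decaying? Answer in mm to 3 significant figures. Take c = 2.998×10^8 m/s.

d ≈ 0.465 mm

γ = 1/√(1 − 0.983²) = 5.4465
Dilated lifetime: Δt = γτ₀ = 5.4465 × 290 fs = 1579.5 fs
d = vΔt = 0.983c × 1579.5 fs = 2.9470×10^8 m/s × 1.5795×10^-12 s = 0.465 mm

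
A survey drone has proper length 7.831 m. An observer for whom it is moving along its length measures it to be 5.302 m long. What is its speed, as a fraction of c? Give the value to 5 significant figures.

γ = L₀/L = 7.831/5.302 = 1.476990
β = √(1 − 1/γ²) = 0.73593

β ≈ 0.73593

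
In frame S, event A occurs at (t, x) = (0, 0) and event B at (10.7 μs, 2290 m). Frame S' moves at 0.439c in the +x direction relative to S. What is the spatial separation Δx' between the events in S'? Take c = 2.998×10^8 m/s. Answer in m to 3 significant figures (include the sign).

Δx' ≈ 981 m

γ = 1/√(1 − 0.439²) = 1.1130
Δx' = γ(Δx − vΔt) = 1.1130 × (2290 m − 0.439×(2.998×10^8 m/s)×10.7×10^-6 s)
= 1.1130 × (881.75 m) = 981 m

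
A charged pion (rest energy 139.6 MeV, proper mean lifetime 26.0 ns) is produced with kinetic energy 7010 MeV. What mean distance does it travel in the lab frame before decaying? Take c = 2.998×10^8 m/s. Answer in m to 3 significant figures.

γ = 1 + K/(m₀c²) = 1 + 7010/139.6 = 51.215
β = √(1 − 1/γ²) = 0.99981
Dilated lifetime: γτ₀ = 51.215 × 26.0 ns = 1331.6 ns
d = βc·γτ₀ = 0.99981 × (2.998×10^8 m/s) × 1.3316×10^-6 s = 399 m

d ≈ 399 m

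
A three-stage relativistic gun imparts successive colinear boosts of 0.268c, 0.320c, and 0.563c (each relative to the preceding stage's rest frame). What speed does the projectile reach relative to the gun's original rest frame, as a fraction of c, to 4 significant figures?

Compose boost 2: (0.320 + 0.268)/(1 + 0.320×0.268) = 0.5880/1.08576 = 0.541556
Compose boost 3: (0.563 + 0.541556)/(1 + 0.563×0.541556) = 1.10456/1.30490 = 0.8465

u ≈ 0.8465c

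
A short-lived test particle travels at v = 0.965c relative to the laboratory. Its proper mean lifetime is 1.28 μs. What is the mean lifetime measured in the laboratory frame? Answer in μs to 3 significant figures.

Δt ≈ 4.88 μs

γ = 1/√(1 − 0.965²) = 3.8132
Time dilation: Δt = γτ₀ = 3.8132 × 1.28 μs = 4.88 μs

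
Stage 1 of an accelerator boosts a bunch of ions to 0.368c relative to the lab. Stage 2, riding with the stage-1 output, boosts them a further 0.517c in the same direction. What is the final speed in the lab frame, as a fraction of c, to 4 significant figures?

u ≈ 0.7435c

Compose boost 2: (0.517 + 0.368)/(1 + 0.517×0.368) = 0.8850/1.19026 = 0.7435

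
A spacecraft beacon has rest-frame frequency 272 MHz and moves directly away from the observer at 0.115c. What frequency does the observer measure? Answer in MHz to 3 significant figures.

Relativistic Doppler: f_obs = f_src √((1−β)/(1+β))
= 272 × √(0.88500/1.1150) = 272 × 0.89091 = 242 MHz

f_obs ≈ 242 MHz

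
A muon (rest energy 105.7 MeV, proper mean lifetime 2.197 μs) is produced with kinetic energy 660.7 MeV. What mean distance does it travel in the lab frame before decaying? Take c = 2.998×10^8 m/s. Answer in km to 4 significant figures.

d ≈ 4.730 km

γ = 1 + K/(m₀c²) = 1 + 660.7/105.7 = 7.25071
β = √(1 − 1/γ²) = 0.990444
Dilated lifetime: γτ₀ = 7.25071 × 2.197 μs = 15.9298 μs
d = βc·γτ₀ = 0.990444 × (2.998×10^8 m/s) × 1.59298×10^-5 s = 4.730 km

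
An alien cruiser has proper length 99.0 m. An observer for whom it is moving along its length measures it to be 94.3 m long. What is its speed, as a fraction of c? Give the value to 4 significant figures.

γ = L₀/L = 99.0/94.3 = 1.04984
β = √(1 − 1/γ²) = 0.3045

β ≈ 0.3045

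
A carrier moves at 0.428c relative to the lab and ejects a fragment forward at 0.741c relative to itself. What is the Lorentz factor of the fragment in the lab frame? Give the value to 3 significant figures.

γ ≈ 2.17

u_lab = (0.741 + 0.428)/(1 + 0.741×0.428) = 1.169/1.31715 = 0.887524
γ = 1/√(1 − 0.887524²) = 2.17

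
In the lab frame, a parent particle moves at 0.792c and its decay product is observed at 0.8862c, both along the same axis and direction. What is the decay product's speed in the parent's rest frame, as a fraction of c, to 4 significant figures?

u' ≈ 0.3160c

Inverse velocity addition: u' = (u − v)/(1 − uv/c²)
= (0.8862 − 0.792)/(1 − 0.8862×0.792) = 0.09420/0.298130 = 0.3160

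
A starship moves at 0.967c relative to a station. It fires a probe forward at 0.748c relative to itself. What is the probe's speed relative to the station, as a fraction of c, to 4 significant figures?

Relativistic velocity addition: u = (u' + v)/(1 + u'v/c²)
= (0.748 + 0.967)/(1 + 0.748×0.967) = 1.715/1.72332 = 0.9952

u ≈ 0.9952c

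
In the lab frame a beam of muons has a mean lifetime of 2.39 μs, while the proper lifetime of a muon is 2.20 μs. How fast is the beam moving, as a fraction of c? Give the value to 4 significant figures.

β ≈ 0.3907

γ = Δt/τ₀ = 2.39/2.20 = 1.08636
β = √(1 − 1/γ²) = √(1 − 1/1.08636²) = 0.3907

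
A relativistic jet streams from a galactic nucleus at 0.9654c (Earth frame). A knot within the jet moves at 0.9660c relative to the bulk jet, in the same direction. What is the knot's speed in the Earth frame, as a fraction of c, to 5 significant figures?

Relativistic velocity addition: u = (u' + v)/(1 + u'v/c²)
= (0.9660 + 0.9654)/(1 + 0.9660×0.9654) = 1.9314/1.932576 = 0.99939

u ≈ 0.99939c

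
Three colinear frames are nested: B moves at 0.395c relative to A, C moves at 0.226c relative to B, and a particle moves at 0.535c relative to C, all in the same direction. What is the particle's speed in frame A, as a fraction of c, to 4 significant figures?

Compose boost 2: (0.226 + 0.395)/(1 + 0.226×0.395) = 0.6210/1.08927 = 0.570107
Compose boost 3: (0.535 + 0.570107)/(1 + 0.535×0.570107) = 1.10511/1.30501 = 0.8468

u ≈ 0.8468c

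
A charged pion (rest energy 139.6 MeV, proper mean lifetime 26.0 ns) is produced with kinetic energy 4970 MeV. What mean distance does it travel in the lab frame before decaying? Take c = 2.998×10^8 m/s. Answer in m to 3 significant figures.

γ = 1 + K/(m₀c²) = 1 + 4970/139.6 = 36.602
β = √(1 − 1/γ²) = 0.99963
Dilated lifetime: γτ₀ = 36.602 × 26.0 ns = 951.64 ns
d = βc·γτ₀ = 0.99963 × (2.998×10^8 m/s) × 9.5164×10^-7 s = 285 m

d ≈ 285 m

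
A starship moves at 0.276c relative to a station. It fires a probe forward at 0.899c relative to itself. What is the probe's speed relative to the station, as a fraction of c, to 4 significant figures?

u ≈ 0.9414c

Relativistic velocity addition: u = (u' + v)/(1 + u'v/c²)
= (0.899 + 0.276)/(1 + 0.899×0.276) = 1.175/1.24812 = 0.9414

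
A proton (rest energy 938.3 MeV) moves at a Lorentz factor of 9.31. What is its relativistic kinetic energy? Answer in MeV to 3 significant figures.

γ = 9.31 (given)
K = (γ − 1)m₀c² = (9.31 − 1) × 938.3 MeV = 8.3100 × 938.3 MeV = 7800 MeV

K ≈ 7800 MeV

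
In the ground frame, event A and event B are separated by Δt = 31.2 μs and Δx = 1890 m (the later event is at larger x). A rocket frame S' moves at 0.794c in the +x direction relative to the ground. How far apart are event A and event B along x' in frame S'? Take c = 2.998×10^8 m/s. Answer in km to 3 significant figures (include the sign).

γ = 1/√(1 − 0.794²) = 1.6450
Δx' = γ(Δx − vΔt) = 1.6450 × (1890 m − 0.794×(2.998×10^8 m/s)×31.2×10^-6 s)
= 1.6450 × (-5536.9 m) = -9.11 km

Δx' ≈ -9.11 km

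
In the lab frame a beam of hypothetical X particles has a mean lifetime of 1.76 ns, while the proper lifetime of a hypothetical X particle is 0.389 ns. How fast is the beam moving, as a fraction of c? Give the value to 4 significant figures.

γ = Δt/τ₀ = 1.76/0.389 = 4.52442
β = √(1 − 1/γ²) = √(1 − 1/4.52442²) = 0.9753

β ≈ 0.9753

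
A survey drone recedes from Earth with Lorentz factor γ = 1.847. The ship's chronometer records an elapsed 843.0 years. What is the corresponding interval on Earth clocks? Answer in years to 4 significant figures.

γ = 1.847 (given)
Time dilation: Δt = γτ₀ = 1.847 × 843.0 years = 1557 years

Δt ≈ 1557 years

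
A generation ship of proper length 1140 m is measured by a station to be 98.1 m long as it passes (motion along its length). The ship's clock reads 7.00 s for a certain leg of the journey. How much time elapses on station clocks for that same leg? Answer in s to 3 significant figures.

Length contraction ⇒ γ = L₀/L = 1140/98.1 = 11.621
Time dilation: Δt = γτ₀ = 11.621 × 7.00 s = 81.3 s

Δt ≈ 81.3 s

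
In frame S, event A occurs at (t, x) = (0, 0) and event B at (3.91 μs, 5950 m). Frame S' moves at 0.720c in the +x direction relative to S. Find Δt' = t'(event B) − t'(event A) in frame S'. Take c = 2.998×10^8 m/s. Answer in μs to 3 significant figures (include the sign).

γ = 1/√(1 − 0.720²) = 1.4410
Δt' = γ(Δt − vΔx/c²) = 1.4410 × (3.91 μs − 0.720×5950 m / (2.998×10^8 m/s))
= 1.4410 × (-10.380 μs) = -15.0 μs

Δt' ≈ -15.0 μs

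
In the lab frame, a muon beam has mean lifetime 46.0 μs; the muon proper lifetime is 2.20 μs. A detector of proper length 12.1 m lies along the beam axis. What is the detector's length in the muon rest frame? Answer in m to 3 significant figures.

L ≈ 0.579 m

Time dilation ⇒ γ = Δt/τ₀ = 46.0/2.20 = 20.909
Length contraction: L = L₀/γ = 12.1/20.909 = 0.579 m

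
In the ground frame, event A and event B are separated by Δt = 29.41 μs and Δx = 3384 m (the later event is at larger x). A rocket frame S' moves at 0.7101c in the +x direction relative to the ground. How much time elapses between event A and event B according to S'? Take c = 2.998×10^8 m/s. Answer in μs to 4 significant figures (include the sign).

γ = 1/√(1 − 0.7101²) = 1.42025
Δt' = γ(Δt − vΔx/c²) = 1.42025 × (29.41 μs − 0.7101×3384 m / (2.998×10^8 m/s))
= 1.42025 × (21.3947 μs) = 30.39 μs

Δt' ≈ 30.39 μs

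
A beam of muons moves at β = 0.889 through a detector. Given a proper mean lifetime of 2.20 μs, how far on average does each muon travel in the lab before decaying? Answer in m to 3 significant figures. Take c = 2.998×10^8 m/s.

d ≈ 1280 m

γ = 1/√(1 − 0.889²) = 2.1838
Dilated lifetime: Δt = γτ₀ = 2.1838 × 2.20 μs = 4.8045 μs
d = vΔt = 0.889c × 4.8045 μs = 2.6652×10^8 m/s × 4.8045×10^-6 s = 1280 m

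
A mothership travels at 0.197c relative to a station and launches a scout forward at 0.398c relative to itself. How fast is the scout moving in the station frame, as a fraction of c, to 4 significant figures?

Compose boost 2: (0.398 + 0.197)/(1 + 0.398×0.197) = 0.5950/1.07841 = 0.5517

u ≈ 0.5517c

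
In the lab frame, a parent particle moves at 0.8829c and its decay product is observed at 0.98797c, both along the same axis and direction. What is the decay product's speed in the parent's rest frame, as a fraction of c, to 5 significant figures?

u' ≈ 0.82265c

Inverse velocity addition: u' = (u − v)/(1 − uv/c²)
= (0.98797 − 0.8829)/(1 − 0.98797×0.8829) = 0.10507/0.1277213 = 0.82265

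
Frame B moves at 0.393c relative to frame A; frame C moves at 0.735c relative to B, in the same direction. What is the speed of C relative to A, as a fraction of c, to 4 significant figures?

Compose boost 2: (0.735 + 0.393)/(1 + 0.735×0.393) = 1.128/1.28886 = 0.8752

u ≈ 0.8752c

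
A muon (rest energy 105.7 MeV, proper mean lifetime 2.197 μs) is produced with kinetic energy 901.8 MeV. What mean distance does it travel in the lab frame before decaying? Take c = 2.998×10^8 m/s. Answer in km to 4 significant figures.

d ≈ 6.244 km

γ = 1 + K/(m₀c²) = 1 + 901.8/105.7 = 9.53169
β = √(1 − 1/γ²) = 0.994481
Dilated lifetime: γτ₀ = 9.53169 × 2.197 μs = 20.9411 μs
d = βc·γτ₀ = 0.994481 × (2.998×10^8 m/s) × 2.09411×10^-5 s = 6.244 km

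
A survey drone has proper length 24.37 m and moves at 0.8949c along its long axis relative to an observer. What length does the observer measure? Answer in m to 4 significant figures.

γ = 1/√(1 − 0.8949²) = 2.24081
Length contraction: L = L₀/γ = 24.37/2.24081 = 10.88 m

L ≈ 10.88 m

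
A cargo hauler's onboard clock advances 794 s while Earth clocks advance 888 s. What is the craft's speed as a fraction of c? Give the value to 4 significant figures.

γ = Δt/τ₀ = 888/794 = 1.11839
β = √(1 − 1/γ²) = √(1 − 1/1.11839²) = 0.4478

β ≈ 0.4478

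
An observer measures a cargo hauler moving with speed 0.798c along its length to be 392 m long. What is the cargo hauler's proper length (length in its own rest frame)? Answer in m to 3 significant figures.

γ = 1/√(1 − 0.798²) = 1.6593
L₀ = γL = 1.6593 × 392 = 650 m

L₀ ≈ 650 m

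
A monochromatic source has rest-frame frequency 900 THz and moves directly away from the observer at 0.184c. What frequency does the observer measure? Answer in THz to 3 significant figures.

f_obs ≈ 747 THz

Relativistic Doppler: f_obs = f_src √((1−β)/(1+β))
= 900 × √(0.81600/1.1840) = 900 × 0.83017 = 747 THz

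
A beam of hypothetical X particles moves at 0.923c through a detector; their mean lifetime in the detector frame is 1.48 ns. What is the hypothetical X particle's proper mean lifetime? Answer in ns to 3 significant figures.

γ = 1/√(1 − 0.923²) = 2.5988
Proper time: τ₀ = Δt/γ = 1.48/2.5988 = 0.570 ns

τ₀ ≈ 0.570 ns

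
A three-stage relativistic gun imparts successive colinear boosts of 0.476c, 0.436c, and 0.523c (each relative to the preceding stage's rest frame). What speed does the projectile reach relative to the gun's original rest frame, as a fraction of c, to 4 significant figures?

Compose boost 2: (0.436 + 0.476)/(1 + 0.436×0.476) = 0.9120/1.20754 = 0.755257
Compose boost 3: (0.523 + 0.755257)/(1 + 0.523×0.755257) = 1.27826/1.39500 = 0.9163

u ≈ 0.9163c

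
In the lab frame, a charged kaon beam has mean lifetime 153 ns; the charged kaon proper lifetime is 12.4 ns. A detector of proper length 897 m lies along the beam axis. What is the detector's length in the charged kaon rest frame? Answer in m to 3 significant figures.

L ≈ 72.7 m

Time dilation ⇒ γ = Δt/τ₀ = 153/12.4 = 12.339
Length contraction: L = L₀/γ = 897/12.339 = 72.7 m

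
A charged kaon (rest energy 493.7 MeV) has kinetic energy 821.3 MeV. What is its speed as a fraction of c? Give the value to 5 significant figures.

β ≈ 0.92685

γ = 1 + K/(m₀c²) = 1 + 821.3/493.7 = 2.663561
β = √(1 − 1/γ²) = 0.92685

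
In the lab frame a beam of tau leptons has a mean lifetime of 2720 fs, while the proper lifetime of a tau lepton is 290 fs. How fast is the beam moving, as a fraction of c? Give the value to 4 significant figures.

γ = Δt/τ₀ = 2720/290 = 9.37931
β = √(1 − 1/γ²) = √(1 − 1/9.37931²) = 0.9943

β ≈ 0.9943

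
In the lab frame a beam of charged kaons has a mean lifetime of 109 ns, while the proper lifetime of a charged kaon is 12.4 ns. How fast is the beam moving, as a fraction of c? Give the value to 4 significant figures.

β ≈ 0.9935

γ = Δt/τ₀ = 109/12.4 = 8.79032
β = √(1 − 1/γ²) = √(1 − 1/8.79032²) = 0.9935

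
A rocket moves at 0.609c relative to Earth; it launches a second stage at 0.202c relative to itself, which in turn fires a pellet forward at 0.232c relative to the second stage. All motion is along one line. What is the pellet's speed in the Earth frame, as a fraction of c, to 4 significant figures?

Compose boost 2: (0.202 + 0.609)/(1 + 0.202×0.609) = 0.8110/1.12302 = 0.722161
Compose boost 3: (0.232 + 0.722161)/(1 + 0.232×0.722161) = 0.954161/1.16754 = 0.8172

u ≈ 0.8172c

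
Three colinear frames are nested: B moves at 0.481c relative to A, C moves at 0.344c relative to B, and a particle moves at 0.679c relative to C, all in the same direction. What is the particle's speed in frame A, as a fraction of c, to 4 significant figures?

Compose boost 2: (0.344 + 0.481)/(1 + 0.344×0.481) = 0.8250/1.16546 = 0.707873
Compose boost 3: (0.679 + 0.707873)/(1 + 0.679×0.707873) = 1.38687/1.48065 = 0.9367

u ≈ 0.9367c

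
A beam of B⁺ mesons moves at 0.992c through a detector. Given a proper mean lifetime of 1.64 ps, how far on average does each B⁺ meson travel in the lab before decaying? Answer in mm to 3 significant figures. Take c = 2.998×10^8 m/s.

γ = 1/√(1 − 0.992²) = 7.9216
Dilated lifetime: Δt = γτ₀ = 7.9216 × 1.64 ps = 12.991 ps
d = vΔt = 0.992c × 12.991 ps = 2.9740×10^8 m/s × 1.2991×10^-11 s = 3.86 mm

d ≈ 3.86 mm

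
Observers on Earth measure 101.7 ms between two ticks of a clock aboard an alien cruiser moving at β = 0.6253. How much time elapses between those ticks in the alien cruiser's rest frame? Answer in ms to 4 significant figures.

γ = 1/√(1 − 0.6253²) = 1.28142
Proper time: τ₀ = Δt/γ = 101.7/1.28142 = 79.37 ms

τ₀ ≈ 79.37 ms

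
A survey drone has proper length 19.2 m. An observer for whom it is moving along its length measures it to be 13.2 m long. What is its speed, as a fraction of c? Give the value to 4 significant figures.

γ = L₀/L = 19.2/13.2 = 1.45455
β = √(1 − 1/γ²) = 0.7262

β ≈ 0.7262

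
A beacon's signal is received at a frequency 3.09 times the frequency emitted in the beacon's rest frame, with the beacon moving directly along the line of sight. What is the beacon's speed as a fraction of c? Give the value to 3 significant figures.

β ≈ 0.810

f_obs/f_src = √((1+β)/(1−β)) = 3.09  ⇒  (1+β)/(1−β) = 9.5481
β = |1 − D²|/(1 + D²) = |1 − 9.5481|/(1 + 9.5481) = 0.810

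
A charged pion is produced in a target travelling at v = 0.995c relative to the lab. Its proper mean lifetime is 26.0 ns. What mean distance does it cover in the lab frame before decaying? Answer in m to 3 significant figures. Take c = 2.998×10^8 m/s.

γ = 1/√(1 − 0.995²) = 10.013
Dilated lifetime: Δt = γτ₀ = 10.013 × 26.0 ns = 260.33 ns
d = vΔt = 0.995c × 260.33 ns = 2.9830×10^8 m/s × 2.6033×10^-7 s = 77.7 m

d ≈ 77.7 m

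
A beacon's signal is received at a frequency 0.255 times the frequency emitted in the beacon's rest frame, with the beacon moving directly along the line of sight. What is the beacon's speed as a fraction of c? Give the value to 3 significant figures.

f_obs/f_src = √((1−β)/(1+β)) = 0.255  ⇒  (1−β)/(1+β) = 0.065025
β = |1 − D²|/(1 + D²) = |1 − 0.065025|/(1 + 0.065025) = 0.878

β ≈ 0.878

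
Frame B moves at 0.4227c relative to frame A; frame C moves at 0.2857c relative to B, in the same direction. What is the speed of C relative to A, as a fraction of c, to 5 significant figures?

Compose boost 2: (0.2857 + 0.4227)/(1 + 0.2857×0.4227) = 0.70840/1.120765 = 0.63207

u ≈ 0.63207c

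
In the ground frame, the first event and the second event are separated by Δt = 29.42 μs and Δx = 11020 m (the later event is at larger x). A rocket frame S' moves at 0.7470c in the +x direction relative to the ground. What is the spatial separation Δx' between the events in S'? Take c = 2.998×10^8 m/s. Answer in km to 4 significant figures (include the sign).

Δx' ≈ 6.665 km

γ = 1/√(1 − 0.7470²) = 1.50416
Δx' = γ(Δx − vΔt) = 1.50416 × (11020 m − 0.7470×(2.998×10^8 m/s)×29.42×10^-6 s)
= 1.50416 × (4431.37 m) = 6.665 km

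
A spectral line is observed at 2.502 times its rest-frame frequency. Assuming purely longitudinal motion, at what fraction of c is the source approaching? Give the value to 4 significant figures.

β ≈ 0.7245

f_obs/f_src = √((1+β)/(1−β)) = 2.502  ⇒  (1+β)/(1−β) = 6.26000
β = |1 − D²|/(1 + D²) = |1 − 6.26000|/(1 + 6.26000) = 0.7245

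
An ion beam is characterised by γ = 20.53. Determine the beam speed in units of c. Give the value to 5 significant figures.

β ≈ 0.99881

β = √(1 − 1/γ²) = √(1 − 1/20.53²) = √(0.9976274) = 0.99881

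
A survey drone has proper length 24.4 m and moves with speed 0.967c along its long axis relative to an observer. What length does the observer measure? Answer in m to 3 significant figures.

γ = 1/√(1 − 0.967²) = 3.9250
Length contraction: L = L₀/γ = 24.4/3.9250 = 6.22 m

L ≈ 6.22 m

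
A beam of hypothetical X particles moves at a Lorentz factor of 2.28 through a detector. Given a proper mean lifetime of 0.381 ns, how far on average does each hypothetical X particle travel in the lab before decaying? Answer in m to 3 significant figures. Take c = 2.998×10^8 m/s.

d ≈ 0.234 m

β = √(1 − 1/γ²) = √(1 − 1/2.28²) = 0.89868
Dilated lifetime: Δt = γτ₀ = 2.28 × 0.381 ns = 0.86868 ns
d = vΔt = 0.89868c × 0.86868 ns = 2.6943×10^8 m/s × 8.6868×10^-10 s = 0.234 m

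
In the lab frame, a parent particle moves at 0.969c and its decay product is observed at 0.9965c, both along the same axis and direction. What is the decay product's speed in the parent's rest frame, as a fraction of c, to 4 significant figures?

u' ≈ 0.7996c

Inverse velocity addition: u' = (u − v)/(1 − uv/c²)
= (0.9965 − 0.969)/(1 − 0.9965×0.969) = 0.02750/0.0343915 = 0.7996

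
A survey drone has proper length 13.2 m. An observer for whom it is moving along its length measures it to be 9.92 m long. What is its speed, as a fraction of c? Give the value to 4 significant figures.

γ = L₀/L = 13.2/9.92 = 1.33065
β = √(1 − 1/γ²) = 0.6597

β ≈ 0.6597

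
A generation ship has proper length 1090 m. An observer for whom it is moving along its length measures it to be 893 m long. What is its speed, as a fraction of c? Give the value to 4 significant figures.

γ = L₀/L = 1090/893 = 1.22060
β = √(1 − 1/γ²) = 0.5734

β ≈ 0.5734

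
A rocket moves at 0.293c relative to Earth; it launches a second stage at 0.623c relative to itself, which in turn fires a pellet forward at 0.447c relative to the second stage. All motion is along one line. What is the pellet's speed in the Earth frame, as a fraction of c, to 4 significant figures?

Compose boost 2: (0.623 + 0.293)/(1 + 0.623×0.293) = 0.9160/1.18254 = 0.774604
Compose boost 3: (0.447 + 0.774604)/(1 + 0.447×0.774604) = 1.22160/1.34625 = 0.9074

u ≈ 0.9074c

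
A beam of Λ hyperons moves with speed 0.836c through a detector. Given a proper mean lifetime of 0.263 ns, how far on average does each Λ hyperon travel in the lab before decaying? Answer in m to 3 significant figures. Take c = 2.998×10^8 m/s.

d ≈ 0.120 m

γ = 1/√(1 − 0.836²) = 1.8224
Dilated lifetime: Δt = γτ₀ = 1.8224 × 0.263 ns = 0.47929 ns
d = vΔt = 0.836c × 0.47929 ns = 2.5063×10^8 m/s × 4.7929×10^-10 s = 0.120 m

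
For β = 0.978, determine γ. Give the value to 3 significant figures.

γ ≈ 4.79

γ = 1/√(1 − β²) = 1/√(1 − 0.978²) = 1/√(0.043516) = 4.79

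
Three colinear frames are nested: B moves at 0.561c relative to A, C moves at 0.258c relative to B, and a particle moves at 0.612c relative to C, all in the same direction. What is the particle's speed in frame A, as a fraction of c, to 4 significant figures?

Compose boost 2: (0.258 + 0.561)/(1 + 0.258×0.561) = 0.8190/1.14474 = 0.715448
Compose boost 3: (0.612 + 0.715448)/(1 + 0.612×0.715448) = 1.32745/1.43785 = 0.9232

u ≈ 0.9232c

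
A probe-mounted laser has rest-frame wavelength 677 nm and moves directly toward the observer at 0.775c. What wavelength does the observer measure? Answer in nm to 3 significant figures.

λ_obs ≈ 241 nm

Relativistic Doppler: λ_obs = λ_src √((1−β)/(1+β))
= 677 × √(0.22500/1.7750) = 677 × 0.35603 = 241 nm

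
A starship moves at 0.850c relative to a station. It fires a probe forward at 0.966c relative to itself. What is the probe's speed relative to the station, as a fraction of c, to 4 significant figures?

Relativistic velocity addition: u = (u' + v)/(1 + u'v/c²)
= (0.966 + 0.850)/(1 + 0.966×0.850) = 1.816/1.82110 = 0.9972

u ≈ 0.9972c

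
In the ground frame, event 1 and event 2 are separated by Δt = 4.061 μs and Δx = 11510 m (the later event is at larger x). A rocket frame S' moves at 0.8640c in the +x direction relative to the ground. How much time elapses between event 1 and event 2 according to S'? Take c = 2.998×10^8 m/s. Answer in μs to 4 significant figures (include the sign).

Δt' ≈ -57.82 μs

γ = 1/√(1 − 0.8640²) = 1.98613
Δt' = γ(Δt − vΔx/c²) = 1.98613 × (4.061 μs − 0.8640×11510 m / (2.998×10^8 m/s))
= 1.98613 × (-29.1099 μs) = -57.82 μs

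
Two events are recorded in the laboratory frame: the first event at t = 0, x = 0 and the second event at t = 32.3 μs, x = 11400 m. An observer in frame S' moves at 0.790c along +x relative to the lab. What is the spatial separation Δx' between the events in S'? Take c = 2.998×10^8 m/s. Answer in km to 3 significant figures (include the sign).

γ = 1/√(1 − 0.790²) = 1.6310
Δx' = γ(Δx − vΔt) = 1.6310 × (11400 m − 0.790×(2.998×10^8 m/s)×32.3×10^-6 s)
= 1.6310 × (3750.0 m) = 6.12 km

Δx' ≈ 6.12 km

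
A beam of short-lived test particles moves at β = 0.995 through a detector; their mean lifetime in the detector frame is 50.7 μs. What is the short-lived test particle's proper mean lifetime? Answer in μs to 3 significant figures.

τ₀ ≈ 5.06 μs

γ = 1/√(1 − 0.995²) = 10.013
Proper time: τ₀ = Δt/γ = 50.7/10.013 = 5.06 μs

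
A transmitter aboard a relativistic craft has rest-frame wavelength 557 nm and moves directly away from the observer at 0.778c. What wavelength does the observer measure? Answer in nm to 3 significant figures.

λ_obs ≈ 1580 nm

Relativistic Doppler: λ_obs = λ_src √((1+β)/(1−β))
= 557 × √(1.7780/0.22200) = 557 × 2.8300 = 1580 nm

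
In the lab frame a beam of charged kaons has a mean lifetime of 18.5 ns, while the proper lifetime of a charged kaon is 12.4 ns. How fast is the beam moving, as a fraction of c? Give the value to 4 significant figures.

β ≈ 0.7421

γ = Δt/τ₀ = 18.5/12.4 = 1.49194
β = √(1 − 1/γ²) = √(1 − 1/1.49194²) = 0.7421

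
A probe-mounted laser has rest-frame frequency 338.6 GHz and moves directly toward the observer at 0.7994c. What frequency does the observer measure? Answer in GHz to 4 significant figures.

f_obs ≈ 1014 GHz

Relativistic Doppler: f_obs = f_src √((1+β)/(1−β))
= 338.6 × √(1.79940/0.200600) = 338.6 × 2.99501 = 1014 GHz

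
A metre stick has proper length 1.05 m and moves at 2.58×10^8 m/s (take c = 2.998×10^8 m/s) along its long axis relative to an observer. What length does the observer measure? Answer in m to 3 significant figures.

β = v/c = 2.58×10^8 / 2.998×10^8 = 0.86057
γ = 1/√(1 − 0.86057²) = 1.9634
Length contraction: L = L₀/γ = 1.05/1.9634 = 0.535 m

L ≈ 0.535 m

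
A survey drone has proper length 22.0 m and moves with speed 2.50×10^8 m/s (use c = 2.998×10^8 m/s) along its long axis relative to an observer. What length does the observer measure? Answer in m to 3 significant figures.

L ≈ 12.1 m

β = v/c = 2.50×10^8 / 2.998×10^8 = 0.83389
γ = 1/√(1 − 0.83389²) = 1.8118
Length contraction: L = L₀/γ = 22.0/1.8118 = 12.1 m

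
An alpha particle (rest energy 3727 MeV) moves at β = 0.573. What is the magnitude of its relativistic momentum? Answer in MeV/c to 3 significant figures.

p ≈ 2610 MeV/c

γ = 1/√(1 − 0.573²) = 1.2202
p = γβm₀c = 1.2202 × 0.573 × 3727 MeV/c = 2610 MeV/c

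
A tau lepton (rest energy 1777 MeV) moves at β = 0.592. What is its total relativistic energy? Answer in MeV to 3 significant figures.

γ = 1/√(1 − 0.592²) = 1.2408
E = γm₀c² = 1.2408 × 1777 MeV = 2200 MeV

E ≈ 2200 MeV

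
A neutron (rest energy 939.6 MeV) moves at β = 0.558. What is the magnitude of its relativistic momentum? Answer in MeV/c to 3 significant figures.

γ = 1/√(1 − 0.558²) = 1.2051
p = γβm₀c = 1.2051 × 0.558 × 939.6 MeV/c = 632 MeV/c

p ≈ 632 MeV/c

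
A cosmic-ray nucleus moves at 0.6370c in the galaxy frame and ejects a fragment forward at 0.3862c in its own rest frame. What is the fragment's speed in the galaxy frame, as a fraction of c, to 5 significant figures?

u ≈ 0.82118c

Compose boost 2: (0.3862 + 0.6370)/(1 + 0.3862×0.6370) = 1.0232/1.246009 = 0.82118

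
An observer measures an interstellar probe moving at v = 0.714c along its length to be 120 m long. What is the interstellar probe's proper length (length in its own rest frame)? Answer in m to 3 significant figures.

L₀ ≈ 171 m

γ = 1/√(1 − 0.714²) = 1.4283
L₀ = γL = 1.4283 × 120 = 171 m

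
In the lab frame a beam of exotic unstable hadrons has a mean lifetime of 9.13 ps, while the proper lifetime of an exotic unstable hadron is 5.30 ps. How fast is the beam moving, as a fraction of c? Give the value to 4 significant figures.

γ = Δt/τ₀ = 9.13/5.30 = 1.72264
β = √(1 − 1/γ²) = √(1 − 1/1.72264²) = 0.8143

β ≈ 0.8143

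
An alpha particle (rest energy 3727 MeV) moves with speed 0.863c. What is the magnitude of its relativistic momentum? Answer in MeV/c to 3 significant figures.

γ = 1/√(1 − 0.863²) = 1.9794
p = γβm₀c = 1.9794 × 0.863 × 3727 MeV/c = 6370 MeV/c

p ≈ 6370 MeV/c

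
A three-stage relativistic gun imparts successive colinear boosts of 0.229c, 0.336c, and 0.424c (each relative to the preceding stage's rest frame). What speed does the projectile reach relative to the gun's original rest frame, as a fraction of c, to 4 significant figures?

Compose boost 2: (0.336 + 0.229)/(1 + 0.336×0.229) = 0.5650/1.07694 = 0.524633
Compose boost 3: (0.424 + 0.524633)/(1 + 0.424×0.524633) = 0.948633/1.22244 = 0.7760

u ≈ 0.7760c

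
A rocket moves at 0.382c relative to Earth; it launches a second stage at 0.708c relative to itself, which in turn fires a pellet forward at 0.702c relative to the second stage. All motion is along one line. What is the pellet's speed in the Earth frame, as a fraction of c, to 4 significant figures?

u ≈ 0.9736c

Compose boost 2: (0.708 + 0.382)/(1 + 0.708×0.382) = 1.090/1.27046 = 0.857960
Compose boost 3: (0.702 + 0.857960)/(1 + 0.702×0.857960) = 1.55996/1.60229 = 0.9736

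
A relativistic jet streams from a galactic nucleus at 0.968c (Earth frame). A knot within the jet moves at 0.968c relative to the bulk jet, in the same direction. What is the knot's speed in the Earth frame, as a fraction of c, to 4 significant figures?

u ≈ 0.9995c

Relativistic velocity addition: u = (u' + v)/(1 + u'v/c²)
= (0.968 + 0.968)/(1 + 0.968×0.968) = 1.936/1.93702 = 0.9995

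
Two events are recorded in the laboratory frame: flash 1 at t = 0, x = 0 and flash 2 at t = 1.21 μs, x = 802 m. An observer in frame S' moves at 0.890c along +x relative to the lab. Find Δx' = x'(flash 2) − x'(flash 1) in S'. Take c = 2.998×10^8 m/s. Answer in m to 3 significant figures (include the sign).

γ = 1/√(1 − 0.890²) = 2.1932
Δx' = γ(Δx − vΔt) = 2.1932 × (802 m − 0.890×(2.998×10^8 m/s)×1.21×10^-6 s)
= 2.1932 × (479.15 m) = 1050 m

Δx' ≈ 1050 m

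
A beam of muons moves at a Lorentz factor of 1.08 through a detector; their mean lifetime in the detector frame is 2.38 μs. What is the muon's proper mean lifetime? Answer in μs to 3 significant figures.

τ₀ ≈ 2.20 μs

γ = 1.08 (given)
Proper time: τ₀ = Δt/γ = 2.38/1.08 = 2.20 μs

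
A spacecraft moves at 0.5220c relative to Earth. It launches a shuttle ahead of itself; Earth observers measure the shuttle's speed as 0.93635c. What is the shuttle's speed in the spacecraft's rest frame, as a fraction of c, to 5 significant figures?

u' ≈ 0.81050c

Inverse velocity addition: u' = (u − v)/(1 − uv/c²)
= (0.93635 − 0.5220)/(1 − 0.93635×0.5220) = 0.41435/0.5112253 = 0.81050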